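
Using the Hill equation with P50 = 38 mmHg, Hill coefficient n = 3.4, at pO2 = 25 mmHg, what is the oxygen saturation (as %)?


Y = pO2^n / (P50^n + pO2^n)
Y = 25^3.4 / (38^3.4 + 25^3.4)
Y = 19.41%

19.41%


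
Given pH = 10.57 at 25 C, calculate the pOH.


pOH = 14 - pH
pOH = 14 - 10.57
pOH = 3.43

3.43


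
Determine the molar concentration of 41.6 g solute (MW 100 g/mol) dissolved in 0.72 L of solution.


C = (mass / MW) / volume
C = (41.6 / 100) / 0.72
C = 0.5778 M

0.5778 M


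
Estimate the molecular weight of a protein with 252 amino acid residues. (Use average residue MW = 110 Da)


MW = n_residues * 110 Da
MW = 252 * 110
MW = 27720 Da

27720 Da


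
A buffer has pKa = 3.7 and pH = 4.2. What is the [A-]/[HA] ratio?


[A-]/[HA] = 10^(pH - pKa)
= 10^(4.2 - 3.7)
= 3.1623

3.1623


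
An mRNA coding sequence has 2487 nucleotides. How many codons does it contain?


codons = nucleotides / 3
codons = 2487 / 3 = 829

829


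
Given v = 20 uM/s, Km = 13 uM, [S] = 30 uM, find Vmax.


Vmax = v * (Km + [S]) / [S]
Vmax = 20 * (13 + 30) / 30
Vmax = 28.6667 uM/s

28.6667 uM/s


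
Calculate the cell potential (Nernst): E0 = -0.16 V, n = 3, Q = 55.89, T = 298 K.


E = E0 - (RT/nF) * ln(Q)
E = -0.16 - (8.314 * 298 / (3 * 96485)) * ln(55.89)
E = -0.1944 V

-0.1944 V


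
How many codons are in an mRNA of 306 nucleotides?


codons = nucleotides / 3
codons = 306 / 3 = 102

102


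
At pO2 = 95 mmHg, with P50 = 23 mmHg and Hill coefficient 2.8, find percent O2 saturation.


Y = pO2^n / (P50^n + pO2^n)
Y = 95^2.8 / (23^2.8 + 95^2.8)
Y = 98.15%

98.15%


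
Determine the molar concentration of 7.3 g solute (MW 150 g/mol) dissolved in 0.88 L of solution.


C = (mass / MW) / volume
C = (7.3 / 150) / 0.88
C = 0.0553 M

0.0553 M


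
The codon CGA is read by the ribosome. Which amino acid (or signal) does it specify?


Standard genetic code lookup.
Codon CGA -> Arg

Arg


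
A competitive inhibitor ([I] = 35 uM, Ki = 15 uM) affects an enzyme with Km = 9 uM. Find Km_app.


Km_app = Km * (1 + [I]/Ki)
Km_app = 9 * (1 + 35/15)
Km_app = 30.0 uM

30.0 uM


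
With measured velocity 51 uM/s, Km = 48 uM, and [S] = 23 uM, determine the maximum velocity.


Vmax = v * (Km + [S]) / [S]
Vmax = 51 * (48 + 23) / 23
Vmax = 157.4348 uM/s

157.4348 uM/s


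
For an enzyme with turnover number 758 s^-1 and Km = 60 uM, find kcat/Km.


Catalytic efficiency = kcat / Km
= 758 / 60
= 12.6333 uM^-1*s^-1

12.6333 uM^-1*s^-1


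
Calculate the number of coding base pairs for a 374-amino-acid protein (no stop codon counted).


Each amino acid = 1 codon = 3 bp
bp = 374 * 3 = 1122 bp

1122 bp


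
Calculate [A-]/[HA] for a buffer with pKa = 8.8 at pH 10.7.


[A-]/[HA] = 10^(pH - pKa)
= 10^(10.7 - 8.8)
= 79.4328

79.4328


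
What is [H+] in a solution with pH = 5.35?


[H+] = 10^(-pH)
[H+] = 10^(-5.35)
[H+] = 4.467e-06 M

4.467e-06 M


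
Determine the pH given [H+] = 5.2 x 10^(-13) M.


pH = -log10([H+])
pH = -log10(5.2 x 10^(-13))
pH = 12.284

12.284


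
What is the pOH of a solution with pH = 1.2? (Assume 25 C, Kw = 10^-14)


pOH = 14 - pH
pOH = 14 - 1.2
pOH = 12.8

12.8


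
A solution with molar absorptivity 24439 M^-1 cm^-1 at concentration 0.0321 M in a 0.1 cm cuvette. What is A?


A = epsilon * c * l
A = 24439 * 0.0321 * 0.1
A = 78.4492

78.4492


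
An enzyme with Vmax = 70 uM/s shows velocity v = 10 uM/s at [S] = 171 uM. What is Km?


Km = [S] * (Vmax - v) / v
Km = 171 * (70 - 10) / 10
Km = 1026.0 uM

1026.0 uM


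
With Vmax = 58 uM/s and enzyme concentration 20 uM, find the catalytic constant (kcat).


kcat = Vmax / [E]t
kcat = 58 / 20
kcat = 2.9 s^-1

2.9 s^-1


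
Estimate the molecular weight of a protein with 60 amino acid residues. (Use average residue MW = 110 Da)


MW = n_residues * 110 Da
MW = 60 * 110
MW = 6600 Da

6600 Da


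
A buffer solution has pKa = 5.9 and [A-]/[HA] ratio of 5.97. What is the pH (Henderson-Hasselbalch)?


pH = pKa + log10([A-]/[HA])
pH = 5.9 + log10(5.97)
pH = 6.676

6.676


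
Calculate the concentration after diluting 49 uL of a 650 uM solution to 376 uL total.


C2 = C1 * V1 / V2
C2 = 650 * 49 / 376
C2 = 84.7074 uM

84.7074 uM


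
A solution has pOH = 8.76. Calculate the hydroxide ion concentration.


[OH-] = 10^(-pOH)
[OH-] = 10^(-8.76)
[OH-] = 1.738e-09 M

1.738e-09 M


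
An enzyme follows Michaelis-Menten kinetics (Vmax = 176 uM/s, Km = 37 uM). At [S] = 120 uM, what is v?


v = Vmax * [S] / (Km + [S])
v = 176 * 120 / (37 + 120)
v = 134.5223 uM/s

134.5223 uM/s


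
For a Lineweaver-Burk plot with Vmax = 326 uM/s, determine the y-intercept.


y-intercept = 1/Vmax
= 1/326
= 0.0031 s/uM

0.0031 s/uM


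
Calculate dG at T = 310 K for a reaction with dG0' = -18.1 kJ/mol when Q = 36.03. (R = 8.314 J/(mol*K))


dG = dG0' + RT * ln(Q) / 1000
dG = -18.1 + 8.314 * 310 * ln(36.03) / 1000
dG = -8.8619 kJ/mol

-8.8619 kJ/mol


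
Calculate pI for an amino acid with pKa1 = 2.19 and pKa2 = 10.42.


pI = (pKa1 + pKa2) / 2
pI = (2.19 + 10.42) / 2
pI = 6.305

6.305


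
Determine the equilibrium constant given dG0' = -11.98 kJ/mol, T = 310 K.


Keq = exp(-dG0 * 1000 / (R * T))
Keq = exp(-(-11.98) * 1000 / (8.314 * 310))
Keq = 104.3972

104.3972


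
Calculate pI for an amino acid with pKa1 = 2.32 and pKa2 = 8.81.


pI = (pKa1 + pKa2) / 2
pI = (2.32 + 8.81) / 2
pI = 5.565

5.565


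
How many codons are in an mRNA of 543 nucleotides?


codons = nucleotides / 3
codons = 543 / 3 = 181

181


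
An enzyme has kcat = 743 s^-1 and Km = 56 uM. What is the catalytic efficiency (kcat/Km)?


Catalytic efficiency = kcat / Km
= 743 / 56
= 13.2679 uM^-1*s^-1

13.2679 uM^-1*s^-1


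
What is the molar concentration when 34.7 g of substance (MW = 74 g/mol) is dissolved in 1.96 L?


C = (mass / MW) / volume
C = (34.7 / 74) / 1.96
C = 0.2392 M

0.2392 M


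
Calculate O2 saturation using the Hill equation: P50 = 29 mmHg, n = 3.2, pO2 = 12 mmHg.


Y = pO2^n / (P50^n + pO2^n)
Y = 12^3.2 / (29^3.2 + 12^3.2)
Y = 5.61%

5.61%


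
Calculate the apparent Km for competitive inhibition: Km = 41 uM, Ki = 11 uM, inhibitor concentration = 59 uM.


Km_app = Km * (1 + [I]/Ki)
Km_app = 41 * (1 + 59/11)
Km_app = 260.9091 uM

260.9091 uM


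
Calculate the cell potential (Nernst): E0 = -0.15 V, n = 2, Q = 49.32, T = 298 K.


E = E0 - (RT/nF) * ln(Q)
E = -0.15 - (8.314 * 298 / (2 * 96485)) * ln(49.32)
E = -0.2001 V

-0.2001 V


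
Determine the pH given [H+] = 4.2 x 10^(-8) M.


pH = -log10([H+])
pH = -log10(4.2 x 10^(-8))
pH = 7.3768

7.3768


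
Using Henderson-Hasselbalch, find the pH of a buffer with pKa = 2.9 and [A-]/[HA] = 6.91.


pH = pKa + log10([A-]/[HA])
pH = 2.9 + log10(6.91)
pH = 3.7395

3.7395


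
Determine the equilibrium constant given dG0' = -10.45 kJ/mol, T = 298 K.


Keq = exp(-dG0 * 1000 / (R * T))
Keq = exp(-(-10.45) * 1000 / (8.314 * 298))
Keq = 67.8866

67.8866


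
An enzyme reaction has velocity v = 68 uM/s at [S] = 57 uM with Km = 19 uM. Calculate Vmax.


Vmax = v * (Km + [S]) / [S]
Vmax = 68 * (19 + 57) / 57
Vmax = 90.6667 uM/s

90.6667 uM/s


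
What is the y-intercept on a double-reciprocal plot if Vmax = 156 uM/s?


y-intercept = 1/Vmax
= 1/156
= 0.0064 s/uM

0.0064 s/uM


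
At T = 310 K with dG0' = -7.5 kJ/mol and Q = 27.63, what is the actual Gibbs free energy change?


dG = dG0' + RT * ln(Q) / 1000
dG = -7.5 + 8.314 * 310 * ln(27.63) / 1000
dG = 1.0539 kJ/mol

1.0539 kJ/mol


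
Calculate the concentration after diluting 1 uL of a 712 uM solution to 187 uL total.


C2 = C1 * V1 / V2
C2 = 712 * 1 / 187
C2 = 3.8075 uM

3.8075 uM


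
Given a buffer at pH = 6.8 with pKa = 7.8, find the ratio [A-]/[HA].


[A-]/[HA] = 10^(pH - pKa)
= 10^(6.8 - 7.8)
= 0.1

0.1


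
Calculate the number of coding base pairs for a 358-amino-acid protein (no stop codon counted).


Each amino acid = 1 codon = 3 bp
bp = 358 * 3 = 1074 bp

1074 bp


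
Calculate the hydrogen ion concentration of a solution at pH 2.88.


[H+] = 10^(-pH)
[H+] = 10^(-2.88)
[H+] = 0.0013 M

0.0013 M


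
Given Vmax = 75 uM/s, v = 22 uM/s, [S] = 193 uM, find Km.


Km = [S] * (Vmax - v) / v
Km = 193 * (75 - 22) / 22
Km = 464.9545 uM

464.9545 uM


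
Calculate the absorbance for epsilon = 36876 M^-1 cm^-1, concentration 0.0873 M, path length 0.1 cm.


A = epsilon * c * l
A = 36876 * 0.0873 * 0.1
A = 321.9275

321.9275


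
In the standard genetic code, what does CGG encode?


Standard genetic code lookup.
Codon CGG -> Arg

Arg


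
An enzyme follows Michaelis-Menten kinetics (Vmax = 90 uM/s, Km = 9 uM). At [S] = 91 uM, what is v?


v = Vmax * [S] / (Km + [S])
v = 90 * 91 / (9 + 91)
v = 81.9 uM/s

81.9 uM/s


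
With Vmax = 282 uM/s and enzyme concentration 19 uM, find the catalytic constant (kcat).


kcat = Vmax / [E]t
kcat = 282 / 19
kcat = 14.8421 s^-1

14.8421 s^-1


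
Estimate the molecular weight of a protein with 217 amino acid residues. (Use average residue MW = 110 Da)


MW = n_residues * 110 Da
MW = 217 * 110
MW = 23870 Da

23870 Da


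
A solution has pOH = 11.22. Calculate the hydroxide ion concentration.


[OH-] = 10^(-pOH)
[OH-] = 10^(-11.22)
[OH-] = 6.026e-12 M

6.026e-12 M


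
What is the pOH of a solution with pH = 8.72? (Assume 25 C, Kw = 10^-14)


pOH = 14 - pH
pOH = 14 - 8.72
pOH = 5.28

5.28


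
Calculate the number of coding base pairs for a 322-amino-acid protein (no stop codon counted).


Each amino acid = 1 codon = 3 bp
bp = 322 * 3 = 966 bp

966 bp


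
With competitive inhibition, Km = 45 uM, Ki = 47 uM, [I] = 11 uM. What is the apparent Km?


Km_app = Km * (1 + [I]/Ki)
Km_app = 45 * (1 + 11/47)
Km_app = 55.5319 uM

55.5319 uM


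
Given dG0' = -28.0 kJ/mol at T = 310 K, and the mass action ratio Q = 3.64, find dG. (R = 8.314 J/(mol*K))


dG = dG0' + RT * ln(Q) / 1000
dG = -28.0 + 8.314 * 310 * ln(3.64) / 1000
dG = -24.6701 kJ/mol

-24.6701 kJ/mol


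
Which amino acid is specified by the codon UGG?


Standard genetic code lookup.
Codon UGG -> Trp

Trp


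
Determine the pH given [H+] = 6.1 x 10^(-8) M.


pH = -log10([H+])
pH = -log10(6.1 x 10^(-8))
pH = 7.2147

7.2147


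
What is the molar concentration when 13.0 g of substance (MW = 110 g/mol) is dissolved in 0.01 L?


C = (mass / MW) / volume
C = (13.0 / 110) / 0.01
C = 11.8182 M

11.8182 M


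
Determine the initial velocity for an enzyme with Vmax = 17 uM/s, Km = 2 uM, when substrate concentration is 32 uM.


v = Vmax * [S] / (Km + [S])
v = 17 * 32 / (2 + 32)
v = 16.0 uM/s

16.0 uM/s


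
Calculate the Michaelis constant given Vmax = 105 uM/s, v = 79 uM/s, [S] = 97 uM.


Km = [S] * (Vmax - v) / v
Km = 97 * (105 - 79) / 79
Km = 31.9241 uM

31.9241 uM


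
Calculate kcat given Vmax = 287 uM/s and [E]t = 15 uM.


kcat = Vmax / [E]t
kcat = 287 / 15
kcat = 19.1333 s^-1

19.1333 s^-1


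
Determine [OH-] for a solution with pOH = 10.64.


[OH-] = 10^(-pOH)
[OH-] = 10^(-10.64)
[OH-] = 2.291e-11 M

2.291e-11 M


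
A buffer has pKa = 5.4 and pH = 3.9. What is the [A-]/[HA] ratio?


[A-]/[HA] = 10^(pH - pKa)
= 10^(3.9 - 5.4)
= 0.0316

0.0316


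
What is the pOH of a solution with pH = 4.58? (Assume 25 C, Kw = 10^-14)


pOH = 14 - pH
pOH = 14 - 4.58
pOH = 9.42

9.42


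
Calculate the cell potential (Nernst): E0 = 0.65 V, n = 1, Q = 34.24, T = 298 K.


E = E0 - (RT/nF) * ln(Q)
E = 0.65 - (8.314 * 298 / (1 * 96485)) * ln(34.24)
E = 0.5593 V

0.5593 V


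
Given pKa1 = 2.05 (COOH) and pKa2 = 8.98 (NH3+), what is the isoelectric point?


pI = (pKa1 + pKa2) / 2
pI = (2.05 + 8.98) / 2
pI = 5.515

5.515


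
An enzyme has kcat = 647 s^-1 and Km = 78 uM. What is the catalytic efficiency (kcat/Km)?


Catalytic efficiency = kcat / Km
= 647 / 78
= 8.2949 uM^-1*s^-1

8.2949 uM^-1*s^-1


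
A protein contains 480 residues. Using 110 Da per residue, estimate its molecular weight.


MW = n_residues * 110 Da
MW = 480 * 110
MW = 52800 Da

52800 Da


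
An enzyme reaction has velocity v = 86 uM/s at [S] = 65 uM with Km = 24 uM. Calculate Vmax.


Vmax = v * (Km + [S]) / [S]
Vmax = 86 * (24 + 65) / 65
Vmax = 117.7538 uM/s

117.7538 uM/s


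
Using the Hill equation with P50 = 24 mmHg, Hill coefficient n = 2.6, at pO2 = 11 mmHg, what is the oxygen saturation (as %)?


Y = pO2^n / (P50^n + pO2^n)
Y = 11^2.6 / (24^2.6 + 11^2.6)
Y = 11.63%

11.63%


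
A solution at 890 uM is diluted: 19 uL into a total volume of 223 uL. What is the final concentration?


C2 = C1 * V1 / V2
C2 = 890 * 19 / 223
C2 = 75.8296 uM

75.8296 uM


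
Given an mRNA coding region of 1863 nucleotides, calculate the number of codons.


codons = nucleotides / 3
codons = 1863 / 3 = 621

621


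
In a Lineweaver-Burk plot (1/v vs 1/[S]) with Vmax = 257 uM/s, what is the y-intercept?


y-intercept = 1/Vmax
= 1/257
= 0.0039 s/uM

0.0039 s/uM


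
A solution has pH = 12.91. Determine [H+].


[H+] = 10^(-pH)
[H+] = 10^(-12.91)
[H+] = 1.230e-13 M

1.230e-13 M


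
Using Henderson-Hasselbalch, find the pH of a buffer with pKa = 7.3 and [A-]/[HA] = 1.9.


pH = pKa + log10([A-]/[HA])
pH = 7.3 + log10(1.9)
pH = 7.5788

7.5788


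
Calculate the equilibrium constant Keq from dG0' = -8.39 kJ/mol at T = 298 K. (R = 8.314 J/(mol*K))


Keq = exp(-dG0 * 1000 / (R * T))
Keq = exp(-(-8.39) * 1000 / (8.314 * 298))
Keq = 29.5588

29.5588


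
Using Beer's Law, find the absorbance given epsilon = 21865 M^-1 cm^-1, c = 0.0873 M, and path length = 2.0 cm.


A = epsilon * c * l
A = 21865 * 0.0873 * 2.0
A = 3817.629

3817.629


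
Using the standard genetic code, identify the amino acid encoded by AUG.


Standard genetic code lookup.
Codon AUG -> Met (start)

Met (start)


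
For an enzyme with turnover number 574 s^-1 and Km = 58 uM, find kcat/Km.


Catalytic efficiency = kcat / Km
= 574 / 58
= 9.8966 uM^-1*s^-1

9.8966 uM^-1*s^-1


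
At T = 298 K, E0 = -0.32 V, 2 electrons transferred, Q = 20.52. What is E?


E = E0 - (RT/nF) * ln(Q)
E = -0.32 - (8.314 * 298 / (2 * 96485)) * ln(20.52)
E = -0.3588 V

-0.3588 V


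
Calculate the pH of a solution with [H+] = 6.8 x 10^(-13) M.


pH = -log10([H+])
pH = -log10(6.8 x 10^(-13))
pH = 12.1675

12.1675


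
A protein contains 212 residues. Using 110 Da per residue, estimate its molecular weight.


MW = n_residues * 110 Da
MW = 212 * 110
MW = 23320 Da

23320 Da


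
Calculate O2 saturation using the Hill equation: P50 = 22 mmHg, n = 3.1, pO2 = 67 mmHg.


Y = pO2^n / (P50^n + pO2^n)
Y = 67^3.1 / (22^3.1 + 67^3.1)
Y = 96.93%

96.93%


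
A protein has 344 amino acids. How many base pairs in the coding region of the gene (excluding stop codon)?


Each amino acid = 1 codon = 3 bp
bp = 344 * 3 = 1032 bp

1032 bp


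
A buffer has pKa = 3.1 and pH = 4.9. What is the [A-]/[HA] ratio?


[A-]/[HA] = 10^(pH - pKa)
= 10^(4.9 - 3.1)
= 63.0957

63.0957


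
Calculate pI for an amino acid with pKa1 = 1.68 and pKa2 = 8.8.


pI = (pKa1 + pKa2) / 2
pI = (1.68 + 8.8) / 2
pI = 5.24

5.24


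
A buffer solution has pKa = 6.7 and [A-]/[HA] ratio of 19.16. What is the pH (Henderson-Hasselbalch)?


pH = pKa + log10([A-]/[HA])
pH = 6.7 + log10(19.16)
pH = 7.9824

7.9824


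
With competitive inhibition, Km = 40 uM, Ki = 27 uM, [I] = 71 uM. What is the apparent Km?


Km_app = Km * (1 + [I]/Ki)
Km_app = 40 * (1 + 71/27)
Km_app = 145.1852 uM

145.1852 uM


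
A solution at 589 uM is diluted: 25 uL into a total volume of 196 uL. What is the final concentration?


C2 = C1 * V1 / V2
C2 = 589 * 25 / 196
C2 = 75.1276 uM

75.1276 uM


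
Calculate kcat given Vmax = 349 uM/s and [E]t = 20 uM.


kcat = Vmax / [E]t
kcat = 349 / 20
kcat = 17.45 s^-1

17.45 s^-1


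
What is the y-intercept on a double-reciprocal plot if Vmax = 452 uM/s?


y-intercept = 1/Vmax
= 1/452
= 0.0022 s/uM

0.0022 s/uM


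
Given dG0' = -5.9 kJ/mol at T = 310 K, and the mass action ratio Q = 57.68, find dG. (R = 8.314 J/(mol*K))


dG = dG0' + RT * ln(Q) / 1000
dG = -5.9 + 8.314 * 310 * ln(57.68) / 1000
dG = 4.5509 kJ/mol

4.5509 kJ/mol


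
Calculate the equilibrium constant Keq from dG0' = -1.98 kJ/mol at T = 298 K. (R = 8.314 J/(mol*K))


Keq = exp(-dG0 * 1000 / (R * T))
Keq = exp(-(-1.98) * 1000 / (8.314 * 298))
Keq = 2.2237

2.2237


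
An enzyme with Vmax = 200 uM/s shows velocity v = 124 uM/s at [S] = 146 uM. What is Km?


Km = [S] * (Vmax - v) / v
Km = 146 * (200 - 124) / 124
Km = 89.4839 uM

89.4839 uM


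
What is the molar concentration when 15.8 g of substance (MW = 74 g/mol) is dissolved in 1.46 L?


C = (mass / MW) / volume
C = (15.8 / 74) / 1.46
C = 0.1462 M

0.1462 M


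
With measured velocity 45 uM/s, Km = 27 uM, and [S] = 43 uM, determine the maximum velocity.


Vmax = v * (Km + [S]) / [S]
Vmax = 45 * (27 + 43) / 43
Vmax = 73.2558 uM/s

73.2558 uM/s


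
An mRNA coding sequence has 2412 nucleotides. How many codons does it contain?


codons = nucleotides / 3
codons = 2412 / 3 = 804

804


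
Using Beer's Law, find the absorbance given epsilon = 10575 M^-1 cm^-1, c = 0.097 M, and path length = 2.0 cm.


A = epsilon * c * l
A = 10575 * 0.097 * 2.0
A = 2051.55

2051.55


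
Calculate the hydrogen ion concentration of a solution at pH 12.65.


[H+] = 10^(-pH)
[H+] = 10^(-12.65)
[H+] = 2.239e-13 M

2.239e-13 M


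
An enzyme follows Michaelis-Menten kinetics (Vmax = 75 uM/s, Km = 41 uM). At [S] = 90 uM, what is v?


v = Vmax * [S] / (Km + [S])
v = 75 * 90 / (41 + 90)
v = 51.5267 uM/s

51.5267 uM/s


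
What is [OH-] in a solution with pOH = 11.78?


[OH-] = 10^(-pOH)
[OH-] = 10^(-11.78)
[OH-] = 1.660e-12 M

1.660e-12 M


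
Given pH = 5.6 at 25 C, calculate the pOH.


pOH = 14 - pH
pOH = 14 - 5.6
pOH = 8.4

8.4


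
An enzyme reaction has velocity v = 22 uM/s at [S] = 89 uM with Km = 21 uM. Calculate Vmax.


Vmax = v * (Km + [S]) / [S]
Vmax = 22 * (21 + 89) / 89
Vmax = 27.191 uM/s

27.191 uM/s


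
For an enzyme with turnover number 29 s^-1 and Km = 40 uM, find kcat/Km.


Catalytic efficiency = kcat / Km
= 29 / 40
= 0.725 uM^-1*s^-1

0.725 uM^-1*s^-1


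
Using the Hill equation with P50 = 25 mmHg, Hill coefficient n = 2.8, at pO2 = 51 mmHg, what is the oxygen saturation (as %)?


Y = pO2^n / (P50^n + pO2^n)
Y = 51^2.8 / (25^2.8 + 51^2.8)
Y = 88.04%

88.04%


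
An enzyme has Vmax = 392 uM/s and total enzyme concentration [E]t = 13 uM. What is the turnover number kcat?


kcat = Vmax / [E]t
kcat = 392 / 13
kcat = 30.1538 s^-1

30.1538 s^-1


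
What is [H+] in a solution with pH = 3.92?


[H+] = 10^(-pH)
[H+] = 10^(-3.92)
[H+] = 1.202e-04 M

1.202e-04 M


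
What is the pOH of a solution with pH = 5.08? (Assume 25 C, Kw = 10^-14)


pOH = 14 - pH
pOH = 14 - 5.08
pOH = 8.92

8.92


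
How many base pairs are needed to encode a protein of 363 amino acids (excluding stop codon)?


Each amino acid = 1 codon = 3 bp
bp = 363 * 3 = 1089 bp

1089 bp


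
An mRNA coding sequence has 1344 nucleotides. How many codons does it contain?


codons = nucleotides / 3
codons = 1344 / 3 = 448

448


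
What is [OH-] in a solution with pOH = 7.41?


[OH-] = 10^(-pOH)
[OH-] = 10^(-7.41)
[OH-] = 3.890e-08 M

3.890e-08 M


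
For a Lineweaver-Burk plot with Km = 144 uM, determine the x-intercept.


x-intercept = -1/Km
= -1/144
= -0.0069 1/uM

-0.0069 1/uM


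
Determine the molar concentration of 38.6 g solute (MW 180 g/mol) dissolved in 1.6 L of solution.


C = (mass / MW) / volume
C = (38.6 / 180) / 1.6
C = 0.134 M

0.134 M


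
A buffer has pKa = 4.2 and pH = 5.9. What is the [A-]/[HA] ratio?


[A-]/[HA] = 10^(pH - pKa)
= 10^(5.9 - 4.2)
= 50.1187

50.1187


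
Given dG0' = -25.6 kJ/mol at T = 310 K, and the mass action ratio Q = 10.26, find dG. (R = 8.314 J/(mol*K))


dG = dG0' + RT * ln(Q) / 1000
dG = -25.6 + 8.314 * 310 * ln(10.26) / 1000
dG = -19.5993 kJ/mol

-19.5993 kJ/mol


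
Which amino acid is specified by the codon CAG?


Standard genetic code lookup.
Codon CAG -> Gln

Gln


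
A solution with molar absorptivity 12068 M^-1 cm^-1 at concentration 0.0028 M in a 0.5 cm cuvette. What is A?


A = epsilon * c * l
A = 12068 * 0.0028 * 0.5
A = 16.8952

16.8952


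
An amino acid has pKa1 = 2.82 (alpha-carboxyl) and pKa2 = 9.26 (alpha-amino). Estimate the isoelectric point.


pI = (pKa1 + pKa2) / 2
pI = (2.82 + 9.26) / 2
pI = 6.04

6.04


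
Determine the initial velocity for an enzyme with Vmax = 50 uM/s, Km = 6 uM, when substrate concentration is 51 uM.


v = Vmax * [S] / (Km + [S])
v = 50 * 51 / (6 + 51)
v = 44.7368 uM/s

44.7368 uM/s


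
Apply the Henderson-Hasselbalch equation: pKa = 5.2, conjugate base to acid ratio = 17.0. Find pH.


pH = pKa + log10([A-]/[HA])
pH = 5.2 + log10(17.0)
pH = 6.4304

6.4304


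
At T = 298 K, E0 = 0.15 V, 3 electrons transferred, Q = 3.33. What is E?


E = E0 - (RT/nF) * ln(Q)
E = 0.15 - (8.314 * 298 / (3 * 96485)) * ln(3.33)
E = 0.1397 V

0.1397 V


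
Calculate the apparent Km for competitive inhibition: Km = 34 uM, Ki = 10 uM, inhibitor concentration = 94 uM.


Km_app = Km * (1 + [I]/Ki)
Km_app = 34 * (1 + 94/10)
Km_app = 353.6 uM

353.6 uM


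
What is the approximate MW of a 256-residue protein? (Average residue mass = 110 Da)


MW = n_residues * 110 Da
MW = 256 * 110
MW = 28160 Da

28160 Da


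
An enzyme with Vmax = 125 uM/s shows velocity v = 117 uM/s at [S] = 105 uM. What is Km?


Km = [S] * (Vmax - v) / v
Km = 105 * (125 - 117) / 117
Km = 7.1795 uM

7.1795 uM


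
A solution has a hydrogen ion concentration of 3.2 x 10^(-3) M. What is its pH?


pH = -log10([H+])
pH = -log10(3.2 x 10^(-3))
pH = 2.4949

2.4949


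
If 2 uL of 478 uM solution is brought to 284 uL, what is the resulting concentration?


C2 = C1 * V1 / V2
C2 = 478 * 2 / 284
C2 = 3.3662 uM

3.3662 uM


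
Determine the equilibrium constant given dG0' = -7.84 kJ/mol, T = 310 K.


Keq = exp(-dG0 * 1000 / (R * T))
Keq = exp(-(-7.84) * 1000 / (8.314 * 310))
Keq = 20.9449

20.9449


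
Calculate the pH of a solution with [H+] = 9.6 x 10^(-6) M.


pH = -log10([H+])
pH = -log10(9.6 x 10^(-6))
pH = 5.0177

5.0177


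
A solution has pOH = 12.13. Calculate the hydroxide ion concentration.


[OH-] = 10^(-pOH)
[OH-] = 10^(-12.13)
[OH-] = 7.413e-13 M

7.413e-13 M


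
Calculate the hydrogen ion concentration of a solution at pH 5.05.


[H+] = 10^(-pH)
[H+] = 10^(-5.05)
[H+] = 8.913e-06 M

8.913e-06 M


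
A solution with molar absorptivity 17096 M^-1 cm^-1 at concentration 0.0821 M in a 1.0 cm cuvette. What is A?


A = epsilon * c * l
A = 17096 * 0.0821 * 1.0
A = 1403.5816

1403.5816


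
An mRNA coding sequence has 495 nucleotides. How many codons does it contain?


codons = nucleotides / 3
codons = 495 / 3 = 165

165


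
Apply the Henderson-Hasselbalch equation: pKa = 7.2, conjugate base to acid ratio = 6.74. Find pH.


pH = pKa + log10([A-]/[HA])
pH = 7.2 + log10(6.74)
pH = 8.0287

8.0287


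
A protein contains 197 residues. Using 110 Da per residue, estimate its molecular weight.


MW = n_residues * 110 Da
MW = 197 * 110
MW = 21670 Da

21670 Da


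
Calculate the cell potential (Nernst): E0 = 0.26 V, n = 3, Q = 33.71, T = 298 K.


E = E0 - (RT/nF) * ln(Q)
E = 0.26 - (8.314 * 298 / (3 * 96485)) * ln(33.71)
E = 0.2299 V

0.2299 V


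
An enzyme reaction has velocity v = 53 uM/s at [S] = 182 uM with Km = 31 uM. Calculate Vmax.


Vmax = v * (Km + [S]) / [S]
Vmax = 53 * (31 + 182) / 182
Vmax = 62.0275 uM/s

62.0275 uM/s


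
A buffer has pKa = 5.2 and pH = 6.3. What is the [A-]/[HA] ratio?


[A-]/[HA] = 10^(pH - pKa)
= 10^(6.3 - 5.2)
= 12.5893

12.5893


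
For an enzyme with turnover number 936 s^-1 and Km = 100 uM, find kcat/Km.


Catalytic efficiency = kcat / Km
= 936 / 100
= 9.36 uM^-1*s^-1

9.36 uM^-1*s^-1


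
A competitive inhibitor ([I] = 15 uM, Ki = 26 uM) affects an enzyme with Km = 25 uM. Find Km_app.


Km_app = Km * (1 + [I]/Ki)
Km_app = 25 * (1 + 15/26)
Km_app = 39.4231 uM

39.4231 uM


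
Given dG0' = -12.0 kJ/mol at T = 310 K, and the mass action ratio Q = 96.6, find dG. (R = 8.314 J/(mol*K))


dG = dG0' + RT * ln(Q) / 1000
dG = -12.0 + 8.314 * 310 * ln(96.6) / 1000
dG = -0.2201 kJ/mol

-0.2201 kJ/mol


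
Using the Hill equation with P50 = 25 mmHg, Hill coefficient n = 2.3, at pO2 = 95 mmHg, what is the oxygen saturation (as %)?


Y = pO2^n / (P50^n + pO2^n)
Y = 95^2.3 / (25^2.3 + 95^2.3)
Y = 95.57%

95.57%


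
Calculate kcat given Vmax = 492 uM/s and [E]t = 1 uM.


kcat = Vmax / [E]t
kcat = 492 / 1
kcat = 492.0 s^-1

492.0 s^-1


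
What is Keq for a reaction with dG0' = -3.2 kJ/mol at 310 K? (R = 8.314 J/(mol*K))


Keq = exp(-dG0 * 1000 / (R * T))
Keq = exp(-(-3.2) * 1000 / (8.314 * 310))
Keq = 3.4611

3.4611


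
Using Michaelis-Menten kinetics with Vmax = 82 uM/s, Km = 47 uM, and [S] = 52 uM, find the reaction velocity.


v = Vmax * [S] / (Km + [S])
v = 82 * 52 / (47 + 52)
v = 43.0707 uM/s

43.0707 uM/s


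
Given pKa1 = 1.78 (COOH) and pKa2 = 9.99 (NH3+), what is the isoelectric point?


pI = (pKa1 + pKa2) / 2
pI = (1.78 + 9.99) / 2
pI = 5.885

5.885


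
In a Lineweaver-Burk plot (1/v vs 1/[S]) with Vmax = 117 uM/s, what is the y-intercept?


y-intercept = 1/Vmax
= 1/117
= 0.0085 s/uM

0.0085 s/uM


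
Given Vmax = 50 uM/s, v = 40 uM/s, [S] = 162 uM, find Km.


Km = [S] * (Vmax - v) / v
Km = 162 * (50 - 40) / 40
Km = 40.5 uM

40.5 uM


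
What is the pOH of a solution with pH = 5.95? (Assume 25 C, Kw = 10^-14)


pOH = 14 - pH
pOH = 14 - 5.95
pOH = 8.05

8.05


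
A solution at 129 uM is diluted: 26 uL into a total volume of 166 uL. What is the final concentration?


C2 = C1 * V1 / V2
C2 = 129 * 26 / 166
C2 = 20.2048 uM

20.2048 uM


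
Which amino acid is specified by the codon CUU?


Standard genetic code lookup.
Codon CUU -> Leu

Leu


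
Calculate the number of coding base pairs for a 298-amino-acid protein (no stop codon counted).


Each amino acid = 1 codon = 3 bp
bp = 298 * 3 = 894 bp

894 bp


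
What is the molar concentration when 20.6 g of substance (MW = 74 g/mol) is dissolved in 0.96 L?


C = (mass / MW) / volume
C = (20.6 / 74) / 0.96
C = 0.29 M

0.29 M


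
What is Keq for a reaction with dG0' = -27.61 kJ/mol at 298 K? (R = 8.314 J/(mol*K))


Keq = exp(-dG0 * 1000 / (R * T))
Keq = exp(-(-27.61) * 1000 / (8.314 * 298))
Keq = 69145.9541

69145.9541


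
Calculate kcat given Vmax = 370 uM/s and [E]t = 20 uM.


kcat = Vmax / [E]t
kcat = 370 / 20
kcat = 18.5 s^-1

18.5 s^-1


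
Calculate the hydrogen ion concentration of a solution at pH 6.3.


[H+] = 10^(-pH)
[H+] = 10^(-6.3)
[H+] = 5.012e-07 M

5.012e-07 M


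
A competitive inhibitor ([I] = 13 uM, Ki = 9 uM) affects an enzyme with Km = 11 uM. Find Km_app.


Km_app = Km * (1 + [I]/Ki)
Km_app = 11 * (1 + 13/9)
Km_app = 26.8889 uM

26.8889 uM


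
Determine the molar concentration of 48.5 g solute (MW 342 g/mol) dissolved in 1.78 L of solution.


C = (mass / MW) / volume
C = (48.5 / 342) / 1.78
C = 0.0797 M

0.0797 M


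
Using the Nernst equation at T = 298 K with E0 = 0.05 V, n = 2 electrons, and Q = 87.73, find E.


E = E0 - (RT/nF) * ln(Q)
E = 0.05 - (8.314 * 298 / (2 * 96485)) * ln(87.73)
E = -0.0074 V

-0.0074 V


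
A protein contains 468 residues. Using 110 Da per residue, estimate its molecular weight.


MW = n_residues * 110 Da
MW = 468 * 110
MW = 51480 Da

51480 Da


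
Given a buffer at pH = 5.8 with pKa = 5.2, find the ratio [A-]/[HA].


[A-]/[HA] = 10^(pH - pKa)
= 10^(5.8 - 5.2)
= 3.9811

3.9811


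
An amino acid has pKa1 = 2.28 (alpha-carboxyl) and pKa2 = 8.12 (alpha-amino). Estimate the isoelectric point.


pI = (pKa1 + pKa2) / 2
pI = (2.28 + 8.12) / 2
pI = 5.2

5.2


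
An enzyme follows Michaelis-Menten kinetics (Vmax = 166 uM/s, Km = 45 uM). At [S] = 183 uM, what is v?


v = Vmax * [S] / (Km + [S])
v = 166 * 183 / (45 + 183)
v = 133.2368 uM/s

133.2368 uM/s


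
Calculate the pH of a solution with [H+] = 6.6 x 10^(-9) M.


pH = -log10([H+])
pH = -log10(6.6 x 10^(-9))
pH = 8.1805

8.1805


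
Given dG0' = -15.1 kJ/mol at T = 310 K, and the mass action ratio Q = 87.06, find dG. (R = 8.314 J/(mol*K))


dG = dG0' + RT * ln(Q) / 1000
dG = -15.1 + 8.314 * 310 * ln(87.06) / 1000
dG = -3.5881 kJ/mol

-3.5881 kJ/mol


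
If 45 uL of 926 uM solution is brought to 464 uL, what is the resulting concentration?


C2 = C1 * V1 / V2
C2 = 926 * 45 / 464
C2 = 89.806 uM

89.806 uM


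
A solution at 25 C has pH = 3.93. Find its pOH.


pOH = 14 - pH
pOH = 14 - 3.93
pOH = 10.07

10.07


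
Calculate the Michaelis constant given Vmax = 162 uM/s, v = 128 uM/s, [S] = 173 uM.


Km = [S] * (Vmax - v) / v
Km = 173 * (162 - 128) / 128
Km = 45.9531 uM

45.9531 uM


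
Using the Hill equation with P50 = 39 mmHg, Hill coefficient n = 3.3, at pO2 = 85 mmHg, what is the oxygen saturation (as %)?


Y = pO2^n / (P50^n + pO2^n)
Y = 85^3.3 / (39^3.3 + 85^3.3)
Y = 92.9%

92.9%


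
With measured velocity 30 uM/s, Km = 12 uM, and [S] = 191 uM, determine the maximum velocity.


Vmax = v * (Km + [S]) / [S]
Vmax = 30 * (12 + 191) / 191
Vmax = 31.8848 uM/s

31.8848 uM/s


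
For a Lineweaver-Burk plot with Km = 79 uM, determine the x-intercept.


x-intercept = -1/Km
= -1/79
= -0.0127 1/uM

-0.0127 1/uM


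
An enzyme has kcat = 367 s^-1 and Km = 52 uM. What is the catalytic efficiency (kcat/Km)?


Catalytic efficiency = kcat / Km
= 367 / 52
= 7.0577 uM^-1*s^-1

7.0577 uM^-1*s^-1


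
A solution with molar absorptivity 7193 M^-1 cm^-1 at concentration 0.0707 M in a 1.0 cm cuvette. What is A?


A = epsilon * c * l
A = 7193 * 0.0707 * 1.0
A = 508.5451

508.5451


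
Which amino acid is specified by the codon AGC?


Standard genetic code lookup.
Codon AGC -> Ser

Ser


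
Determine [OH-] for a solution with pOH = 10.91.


[OH-] = 10^(-pOH)
[OH-] = 10^(-10.91)
[OH-] = 1.230e-11 M

1.230e-11 M


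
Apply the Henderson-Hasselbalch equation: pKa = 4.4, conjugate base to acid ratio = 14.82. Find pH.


pH = pKa + log10([A-]/[HA])
pH = 4.4 + log10(14.82)
pH = 5.5708

5.5708


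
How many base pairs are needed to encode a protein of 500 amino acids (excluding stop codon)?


Each amino acid = 1 codon = 3 bp
bp = 500 * 3 = 1500 bp

1500 bp


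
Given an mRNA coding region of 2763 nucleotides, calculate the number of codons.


codons = nucleotides / 3
codons = 2763 / 3 = 921

921


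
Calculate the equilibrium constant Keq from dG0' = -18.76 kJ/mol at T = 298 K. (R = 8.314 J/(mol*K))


Keq = exp(-dG0 * 1000 / (R * T))
Keq = exp(-(-18.76) * 1000 / (8.314 * 298))
Keq = 1942.8851

1942.8851


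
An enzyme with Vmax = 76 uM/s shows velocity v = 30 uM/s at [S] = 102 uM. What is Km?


Km = [S] * (Vmax - v) / v
Km = 102 * (76 - 30) / 30
Km = 156.4 uM

156.4 uM


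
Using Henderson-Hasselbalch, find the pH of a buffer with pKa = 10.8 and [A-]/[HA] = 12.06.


pH = pKa + log10([A-]/[HA])
pH = 10.8 + log10(12.06)
pH = 11.8813

11.8813


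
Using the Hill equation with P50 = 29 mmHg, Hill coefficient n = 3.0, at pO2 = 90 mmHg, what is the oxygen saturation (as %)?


Y = pO2^n / (P50^n + pO2^n)
Y = 90^3.0 / (29^3.0 + 90^3.0)
Y = 96.76%

96.76%


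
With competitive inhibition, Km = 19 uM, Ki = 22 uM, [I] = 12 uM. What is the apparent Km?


Km_app = Km * (1 + [I]/Ki)
Km_app = 19 * (1 + 12/22)
Km_app = 29.3636 uM

29.3636 uM


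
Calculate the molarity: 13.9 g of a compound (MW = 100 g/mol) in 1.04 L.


C = (mass / MW) / volume
C = (13.9 / 100) / 1.04
C = 0.1337 M

0.1337 M


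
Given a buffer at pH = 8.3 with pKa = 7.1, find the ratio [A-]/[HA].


[A-]/[HA] = 10^(pH - pKa)
= 10^(8.3 - 7.1)
= 15.8489

15.8489


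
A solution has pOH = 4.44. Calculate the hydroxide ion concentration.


[OH-] = 10^(-pOH)
[OH-] = 10^(-4.44)
[OH-] = 3.631e-05 M

3.631e-05 M


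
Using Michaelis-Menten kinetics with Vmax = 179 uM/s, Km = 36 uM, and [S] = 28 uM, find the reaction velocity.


v = Vmax * [S] / (Km + [S])
v = 179 * 28 / (36 + 28)
v = 78.3125 uM/s

78.3125 uM/s


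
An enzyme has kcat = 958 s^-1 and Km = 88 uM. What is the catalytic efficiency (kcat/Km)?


Catalytic efficiency = kcat / Km
= 958 / 88
= 10.8864 uM^-1*s^-1

10.8864 uM^-1*s^-1


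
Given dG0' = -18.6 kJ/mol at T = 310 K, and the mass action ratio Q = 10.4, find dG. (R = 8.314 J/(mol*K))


dG = dG0' + RT * ln(Q) / 1000
dG = -18.6 + 8.314 * 310 * ln(10.4) / 1000
dG = -12.5644 kJ/mol

-12.5644 kJ/mol


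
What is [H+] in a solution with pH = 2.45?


[H+] = 10^(-pH)
[H+] = 10^(-2.45)
[H+] = 0.0035 M

0.0035 M


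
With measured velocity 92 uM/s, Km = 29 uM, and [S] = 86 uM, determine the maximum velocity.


Vmax = v * (Km + [S]) / [S]
Vmax = 92 * (29 + 86) / 86
Vmax = 123.0233 uM/s

123.0233 uM/s


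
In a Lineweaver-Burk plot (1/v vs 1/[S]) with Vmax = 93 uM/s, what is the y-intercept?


y-intercept = 1/Vmax
= 1/93
= 0.0108 s/uM

0.0108 s/uM


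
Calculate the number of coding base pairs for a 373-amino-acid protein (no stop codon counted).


Each amino acid = 1 codon = 3 bp
bp = 373 * 3 = 1119 bp

1119 bp


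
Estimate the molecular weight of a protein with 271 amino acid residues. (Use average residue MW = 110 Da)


MW = n_residues * 110 Da
MW = 271 * 110
MW = 29810 Da

29810 Da


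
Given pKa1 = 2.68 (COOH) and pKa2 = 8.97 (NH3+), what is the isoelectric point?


pI = (pKa1 + pKa2) / 2
pI = (2.68 + 8.97) / 2
pI = 5.825

5.825


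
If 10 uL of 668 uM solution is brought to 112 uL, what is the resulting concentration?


C2 = C1 * V1 / V2
C2 = 668 * 10 / 112
C2 = 59.6429 uM

59.6429 uM


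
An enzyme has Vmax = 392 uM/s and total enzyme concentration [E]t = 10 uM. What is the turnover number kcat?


kcat = Vmax / [E]t
kcat = 392 / 10
kcat = 39.2 s^-1

39.2 s^-1


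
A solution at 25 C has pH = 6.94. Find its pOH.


pOH = 14 - pH
pOH = 14 - 6.94
pOH = 7.06

7.06


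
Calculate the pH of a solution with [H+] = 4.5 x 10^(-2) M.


pH = -log10([H+])
pH = -log10(4.5 x 10^(-2))
pH = 1.3468

1.3468


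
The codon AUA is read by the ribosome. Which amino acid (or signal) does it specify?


Standard genetic code lookup.
Codon AUA -> Ile

Ile


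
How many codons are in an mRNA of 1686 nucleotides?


codons = nucleotides / 3
codons = 1686 / 3 = 562

562


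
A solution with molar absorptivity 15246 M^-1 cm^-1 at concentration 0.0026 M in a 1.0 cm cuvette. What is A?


A = epsilon * c * l
A = 15246 * 0.0026 * 1.0
A = 39.6396

39.6396


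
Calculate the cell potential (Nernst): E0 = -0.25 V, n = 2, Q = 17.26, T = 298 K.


E = E0 - (RT/nF) * ln(Q)
E = -0.25 - (8.314 * 298 / (2 * 96485)) * ln(17.26)
E = -0.2866 V

-0.2866 V


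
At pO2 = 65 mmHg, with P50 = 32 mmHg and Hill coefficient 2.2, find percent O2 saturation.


Y = pO2^n / (P50^n + pO2^n)
Y = 65^2.2 / (32^2.2 + 65^2.2)
Y = 82.62%

82.62%


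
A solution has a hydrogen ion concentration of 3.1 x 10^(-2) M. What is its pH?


pH = -log10([H+])
pH = -log10(3.1 x 10^(-2))
pH = 1.5086

1.5086


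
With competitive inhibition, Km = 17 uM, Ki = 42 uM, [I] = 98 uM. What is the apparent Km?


Km_app = Km * (1 + [I]/Ki)
Km_app = 17 * (1 + 98/42)
Km_app = 56.6667 uM

56.6667 uM


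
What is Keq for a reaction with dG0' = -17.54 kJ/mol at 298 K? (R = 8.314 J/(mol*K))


Keq = exp(-dG0 * 1000 / (R * T))
Keq = exp(-(-17.54) * 1000 / (8.314 * 298))
Keq = 1187.3886

1187.3886


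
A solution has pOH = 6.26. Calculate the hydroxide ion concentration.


[OH-] = 10^(-pOH)
[OH-] = 10^(-6.26)
[OH-] = 5.495e-07 M

5.495e-07 M


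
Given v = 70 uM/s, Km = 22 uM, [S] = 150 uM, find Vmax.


Vmax = v * (Km + [S]) / [S]
Vmax = 70 * (22 + 150) / 150
Vmax = 80.2667 uM/s

80.2667 uM/s


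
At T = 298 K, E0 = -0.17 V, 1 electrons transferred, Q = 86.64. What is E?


E = E0 - (RT/nF) * ln(Q)
E = -0.17 - (8.314 * 298 / (1 * 96485)) * ln(86.64)
E = -0.2846 V

-0.2846 V


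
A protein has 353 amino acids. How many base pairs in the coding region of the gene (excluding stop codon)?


Each amino acid = 1 codon = 3 bp
bp = 353 * 3 = 1059 bp

1059 bp


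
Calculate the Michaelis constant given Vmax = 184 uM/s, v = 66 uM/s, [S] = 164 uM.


Km = [S] * (Vmax - v) / v
Km = 164 * (184 - 66) / 66
Km = 293.2121 uM

293.2121 uM


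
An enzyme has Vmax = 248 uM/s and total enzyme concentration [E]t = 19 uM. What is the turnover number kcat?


kcat = Vmax / [E]t
kcat = 248 / 19
kcat = 13.0526 s^-1

13.0526 s^-1


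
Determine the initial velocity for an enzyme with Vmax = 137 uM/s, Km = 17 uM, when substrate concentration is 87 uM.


v = Vmax * [S] / (Km + [S])
v = 137 * 87 / (17 + 87)
v = 114.6058 uM/s

114.6058 uM/s


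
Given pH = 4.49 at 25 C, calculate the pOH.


pOH = 14 - pH
pOH = 14 - 4.49
pOH = 9.51

9.51


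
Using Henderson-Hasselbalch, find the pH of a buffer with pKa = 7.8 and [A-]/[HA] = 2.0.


pH = pKa + log10([A-]/[HA])
pH = 7.8 + log10(2.0)
pH = 8.101

8.101


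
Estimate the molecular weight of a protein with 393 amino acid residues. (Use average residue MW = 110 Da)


MW = n_residues * 110 Da
MW = 393 * 110
MW = 43230 Da

43230 Da


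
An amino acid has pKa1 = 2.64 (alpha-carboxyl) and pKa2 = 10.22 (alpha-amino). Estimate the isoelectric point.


pI = (pKa1 + pKa2) / 2
pI = (2.64 + 10.22) / 2
pI = 6.43

6.43


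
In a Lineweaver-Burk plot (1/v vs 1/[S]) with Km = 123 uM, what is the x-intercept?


x-intercept = -1/Km
= -1/123
= -0.0081 1/uM

-0.0081 1/uM


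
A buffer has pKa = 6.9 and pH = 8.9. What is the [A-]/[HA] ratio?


[A-]/[HA] = 10^(pH - pKa)
= 10^(8.9 - 6.9)
= 100.0

100.0


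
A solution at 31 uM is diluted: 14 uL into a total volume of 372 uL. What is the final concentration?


C2 = C1 * V1 / V2
C2 = 31 * 14 / 372
C2 = 1.1667 uM

1.1667 uM


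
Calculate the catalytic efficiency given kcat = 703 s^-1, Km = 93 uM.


Catalytic efficiency = kcat / Km
= 703 / 93
= 7.5591 uM^-1*s^-1

7.5591 uM^-1*s^-1


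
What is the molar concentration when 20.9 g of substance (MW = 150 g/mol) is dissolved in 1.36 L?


C = (mass / MW) / volume
C = (20.9 / 150) / 1.36
C = 0.1025 M

0.1025 M


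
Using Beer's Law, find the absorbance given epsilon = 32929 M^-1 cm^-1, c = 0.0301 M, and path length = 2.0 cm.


A = epsilon * c * l
A = 32929 * 0.0301 * 2.0
A = 1982.3258

1982.3258


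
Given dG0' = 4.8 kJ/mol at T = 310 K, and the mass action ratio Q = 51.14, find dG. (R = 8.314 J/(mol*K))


dG = dG0' + RT * ln(Q) / 1000
dG = 4.8 + 8.314 * 310 * ln(51.14) / 1000
dG = 14.9407 kJ/mol

14.9407 kJ/mol


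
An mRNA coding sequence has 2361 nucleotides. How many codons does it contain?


codons = nucleotides / 3
codons = 2361 / 3 = 787

787


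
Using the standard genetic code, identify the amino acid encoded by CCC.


Standard genetic code lookup.
Codon CCC -> Pro

Pro


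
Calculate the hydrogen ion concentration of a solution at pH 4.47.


[H+] = 10^(-pH)
[H+] = 10^(-4.47)
[H+] = 3.388e-05 M

3.388e-05 M


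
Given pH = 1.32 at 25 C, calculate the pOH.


pOH = 14 - pH
pOH = 14 - 1.32
pOH = 12.68

12.68
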